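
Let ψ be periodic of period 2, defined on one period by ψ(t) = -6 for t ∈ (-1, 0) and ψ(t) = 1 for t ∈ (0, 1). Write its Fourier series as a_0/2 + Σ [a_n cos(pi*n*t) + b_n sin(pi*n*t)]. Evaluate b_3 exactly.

b_3 = ∫_{-1}^{1} ψ(t) sin(3*pi*t) dt.
Split the integral at the breakpoints.
Directly, an antiderivative of (-6) sin(3*pi*t) is 2*cos(3*pi*t)/pi; evaluating from -1 to 0: ∫_{-1}^{0} (-6) sin(3*pi*t) dt = (2/pi) - (-2/pi) = 4/pi.
Directly, an antiderivative of (1) sin(3*pi*t) is -cos(3*pi*t)/(3*pi); evaluating from 0 to 1: ∫_{0}^{1} (1) sin(3*pi*t) dt = (1/(3*pi)) - (-1/(3*pi)) = 2/(3*pi).
Summing the pieces gives b_3 = 14/(3*pi).

14/(3*pi)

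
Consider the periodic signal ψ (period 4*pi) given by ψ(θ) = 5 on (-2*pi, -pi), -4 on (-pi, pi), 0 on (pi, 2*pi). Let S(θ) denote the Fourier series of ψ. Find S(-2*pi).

5/2

At θ = -2*pi the one-sided limits are ψ(-2*pi^-) = 0 and ψ(-2*pi^+) = 5.
By Dirichlet's theorem the series converges to their average, [(0) + (5)]/2 = 5/2.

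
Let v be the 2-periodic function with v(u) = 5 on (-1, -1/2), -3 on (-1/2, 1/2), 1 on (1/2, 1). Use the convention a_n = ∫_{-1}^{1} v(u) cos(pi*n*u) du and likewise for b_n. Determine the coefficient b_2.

b_2 = ∫_{-1}^{1} v(u) sin(2*pi*u) du.
Split the integral at the breakpoints.
Directly, an antiderivative of (5) sin(2*pi*u) is -5*cos(2*pi*u)/(2*pi); evaluating from -1 to -1/2: ∫_{-1}^{-1/2} (5) sin(2*pi*u) du = (5/(2*pi)) - (-5/(2*pi)) = 5/pi.
Directly, an antiderivative of (-3) sin(2*pi*u) is 3*cos(2*pi*u)/(2*pi); evaluating from -1/2 to 1/2: ∫_{-1/2}^{1/2} (-3) sin(2*pi*u) du = (-3/(2*pi)) - (-3/(2*pi)) = 0.
Directly, an antiderivative of (1) sin(2*pi*u) is -cos(2*pi*u)/(2*pi); evaluating from 1/2 to 1: ∫_{1/2}^{1} (1) sin(2*pi*u) du = (-1/(2*pi)) - (1/(2*pi)) = -1/pi.
Summing the pieces gives b_2 = 4/pi.

4/pi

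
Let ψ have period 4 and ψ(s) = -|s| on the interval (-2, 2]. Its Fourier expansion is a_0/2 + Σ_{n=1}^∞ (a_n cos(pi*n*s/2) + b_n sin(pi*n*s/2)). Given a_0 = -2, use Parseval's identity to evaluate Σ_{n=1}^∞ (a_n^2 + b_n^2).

Parseval: a_0^2/2 + Σ_{n≥1} (a_n^2+b_n^2) = 1/2 ∫_{-2}^{2} ψ(s)^2 ds = 8/3.
Subtract a_0^2/2 = 2: Σ (a_n^2+b_n^2) = 2/3.

2/3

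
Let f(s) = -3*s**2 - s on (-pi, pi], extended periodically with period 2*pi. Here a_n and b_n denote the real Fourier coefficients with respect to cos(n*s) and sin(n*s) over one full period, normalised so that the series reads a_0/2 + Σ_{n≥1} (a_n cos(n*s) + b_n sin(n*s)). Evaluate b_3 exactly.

b_3 = 1/pi ∫_{-pi}^{pi} f(s) sin(3*s) ds.
Integrating by parts twice (tabular method), an antiderivative of (-3*s**2 - s) sin(3*s) is s**2*cos(3*s) - 2*s*sin(3*s)/3 + s*cos(3*s)/3 - sin(3*s)/9 - 2*cos(3*s)/9; evaluating from -pi to pi: ∫_{-pi}^{pi} (-3*s**2 - s) sin(3*s) ds = (-pi**2 - pi/3 + 2/9) - (-pi**2 + 2/9 + pi/3) = -2*pi/3.
Hence b_3 = (1/pi)·(-2*pi/3) = -2/3.

-2/3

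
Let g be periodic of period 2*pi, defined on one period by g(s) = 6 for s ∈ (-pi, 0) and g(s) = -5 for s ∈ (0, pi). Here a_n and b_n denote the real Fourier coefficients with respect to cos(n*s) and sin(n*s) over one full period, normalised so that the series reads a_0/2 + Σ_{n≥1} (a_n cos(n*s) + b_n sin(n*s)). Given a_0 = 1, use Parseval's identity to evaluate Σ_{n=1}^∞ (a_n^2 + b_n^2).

Parseval: a_0^2/2 + Σ_{n≥1} (a_n^2+b_n^2) = 1/pi ∫_{-pi}^{pi} g(s)^2 ds = 61.
Subtract a_0^2/2 = 1/2: Σ (a_n^2+b_n^2) = 121/2.

121/2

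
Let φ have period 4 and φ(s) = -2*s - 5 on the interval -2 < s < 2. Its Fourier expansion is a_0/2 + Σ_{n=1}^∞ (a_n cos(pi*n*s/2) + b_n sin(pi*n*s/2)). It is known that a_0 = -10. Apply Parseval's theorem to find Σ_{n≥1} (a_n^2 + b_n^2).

32/3

Parseval: a_0^2/2 + Σ_{n≥1} (a_n^2+b_n^2) = 1/2 ∫_{-2}^{2} φ(s)^2 ds = 182/3.
Subtract a_0^2/2 = 50: Σ (a_n^2+b_n^2) = 32/3.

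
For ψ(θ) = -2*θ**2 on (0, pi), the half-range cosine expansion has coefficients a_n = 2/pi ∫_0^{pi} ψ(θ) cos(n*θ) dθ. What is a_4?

-1/2

a_4 = 2/pi ∫_0^{pi} (-2*θ**2) cos(4*θ) dθ.
Integrating by parts twice (tabular method), an antiderivative of (-2*θ**2) cos(4*θ) is -θ**2*sin(4*θ)/2 - θ*cos(4*θ)/4 + sin(4*θ)/16; evaluating from 0 to pi: ∫_{0}^{pi} (-2*θ**2) cos(4*θ) dθ = (-pi/4) - (0) = -pi/4.
Hence a_4 = (2/pi)·(-pi/4) = -1/2.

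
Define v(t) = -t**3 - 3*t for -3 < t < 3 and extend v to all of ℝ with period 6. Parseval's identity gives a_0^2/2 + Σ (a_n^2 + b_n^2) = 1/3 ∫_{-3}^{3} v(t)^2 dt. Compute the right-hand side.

1/3 ∫_{-3}^{3} v(t)^2 dt = 1/3 · (47952/35) = 15984/35.

15984/35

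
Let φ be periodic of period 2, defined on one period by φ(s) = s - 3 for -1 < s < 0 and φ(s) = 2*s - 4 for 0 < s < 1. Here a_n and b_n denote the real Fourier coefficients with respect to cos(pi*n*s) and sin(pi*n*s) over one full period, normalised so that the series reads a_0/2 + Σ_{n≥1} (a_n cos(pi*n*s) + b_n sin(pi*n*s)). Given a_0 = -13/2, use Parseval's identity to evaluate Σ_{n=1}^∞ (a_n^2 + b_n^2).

13/24

Parseval: a_0^2/2 + Σ_{n≥1} (a_n^2+b_n^2) = ∫_{-1}^{1} φ(s)^2 ds = 65/3.
Subtract a_0^2/2 = 169/8: Σ (a_n^2+b_n^2) = 13/24.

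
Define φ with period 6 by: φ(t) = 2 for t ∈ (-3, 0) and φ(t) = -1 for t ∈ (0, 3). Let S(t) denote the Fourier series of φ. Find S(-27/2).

t = -27/2 differs from t = -3/2 by -2 full period(s), and the series is 6-periodic.
φ is continuous at t = -3/2 with value 2, so the series converges to 2 there.

2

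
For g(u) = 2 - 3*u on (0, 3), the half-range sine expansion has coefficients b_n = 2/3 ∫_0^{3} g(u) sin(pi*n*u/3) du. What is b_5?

-2/pi

b_5 = 2/3 ∫_0^{3} (2 - 3*u) sin(5*pi*u/3) du.
Integrating by parts (boundary term plus one more integral), an antiderivative of (2 - 3*u) sin(5*pi*u/3) is 9*u*cos(5*pi*u/3)/(5*pi) - 27*sin(5*pi*u/3)/(25*pi**2) - 6*cos(5*pi*u/3)/(5*pi); evaluating from 0 to 3: ∫_{0}^{3} (2 - 3*u) sin(5*pi*u/3) du = (-21/(5*pi)) - (-6/(5*pi)) = -3/pi.
Hence b_5 = (2/3)·(-3/pi) = -2/pi.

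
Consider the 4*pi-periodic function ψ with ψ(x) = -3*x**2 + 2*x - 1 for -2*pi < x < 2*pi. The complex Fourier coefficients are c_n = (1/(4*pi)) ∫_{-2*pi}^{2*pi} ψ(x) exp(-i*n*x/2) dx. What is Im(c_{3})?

-4/3

Since ψ is real-valued, Im(c_{3}) = -(1/(4*pi)) ∫_{-2*pi}^{2*pi} ψ(x) sin(3*x/2) dx = -b_{3}/2.
Integrating by parts twice (tabular method), an antiderivative of (-3*x**2 + 2*x - 1) sin(3*x/2) is 2*x**2*cos(3*x/2) - 8*x*sin(3*x/2)/3 - 4*x*cos(3*x/2)/3 + 8*sin(3*x/2)/9 - 10*cos(3*x/2)/9; evaluating from -2*pi to 2*pi: ∫_{-2*pi}^{2*pi} (-3*x**2 + 2*x - 1) sin(3*x/2) dx = (-8*pi**2 + 10/9 + 8*pi/3) - (-8*pi**2 - 8*pi/3 + 10/9) = 16*pi/3.
Hence Im(c_{3}) = (-1/(4*pi))·(16*pi/3) = -4/3.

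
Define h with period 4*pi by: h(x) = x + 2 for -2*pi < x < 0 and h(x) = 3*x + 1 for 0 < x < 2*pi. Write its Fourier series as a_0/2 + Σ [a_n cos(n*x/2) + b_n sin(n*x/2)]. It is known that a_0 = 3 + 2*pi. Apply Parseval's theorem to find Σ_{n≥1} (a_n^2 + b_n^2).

-4*pi + 1/2 + 34*pi**2/3

Parseval: a_0^2/2 + Σ_{n≥1} (a_n^2+b_n^2) = (1/(2*pi)) ∫_{-2*pi}^{2*pi} h(x)^2 dx = 5 + 2*pi + 40*pi**2/3.
Subtract a_0^2/2 = (3 + 2*pi)**2/2: Σ (a_n^2+b_n^2) = -4*pi + 1/2 + 34*pi**2/3.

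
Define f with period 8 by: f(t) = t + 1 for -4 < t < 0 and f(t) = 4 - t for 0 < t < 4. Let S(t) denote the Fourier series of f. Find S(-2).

f is continuous at t = -2 with value -1, so the series converges to -1 there.

-1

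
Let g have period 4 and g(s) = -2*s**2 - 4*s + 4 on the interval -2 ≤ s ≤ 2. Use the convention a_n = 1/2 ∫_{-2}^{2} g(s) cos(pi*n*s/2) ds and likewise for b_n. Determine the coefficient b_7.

b_7 = 1/2 ∫_{-2}^{2} g(s) sin(7*pi*s/2) ds.
Integrating by parts twice (tabular method), an antiderivative of (-2*s**2 - 4*s + 4) sin(7*pi*s/2) is 4*s**2*cos(7*pi*s/2)/(7*pi) - 16*s*sin(7*pi*s/2)/(49*pi**2) + 8*s*cos(7*pi*s/2)/(7*pi) - 16*sin(7*pi*s/2)/(49*pi**2) - 8*cos(7*pi*s/2)/(7*pi) - 32*cos(7*pi*s/2)/(343*pi**3); evaluating from -2 to 2: ∫_{-2}^{2} (-2*s**2 - 4*s + 4) sin(7*pi*s/2) ds = (8*(4 - 147*pi**2)/(343*pi**3)) - (8*(4 + 49*pi**2)/(343*pi**3)) = -32/(7*pi).
Hence b_7 = (1/2)·(-32/(7*pi)) = -16/(7*pi).

-16/(7*pi)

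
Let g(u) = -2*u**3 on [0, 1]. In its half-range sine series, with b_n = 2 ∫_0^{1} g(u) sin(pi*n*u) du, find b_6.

b_6 = 2 ∫_0^{1} (-2*u**3) sin(6*pi*u) du.
Integrating by parts three times (tabular method), an antiderivative of (-2*u**3) sin(6*pi*u) is u**3*cos(6*pi*u)/(3*pi) - u**2*sin(6*pi*u)/(6*pi**2) - u*cos(6*pi*u)/(18*pi**3) + sin(6*pi*u)/(108*pi**4); evaluating from 0 to 1: ∫_{0}^{1} (-2*u**3) sin(6*pi*u) du = ((-1 + 6*pi**2)/(18*pi**3)) - (0) = (-1 + 6*pi**2)/(18*pi**3).
Hence b_6 = 2·((-1 + 6*pi**2)/(18*pi**3)) = (-1 + 6*pi**2)/(9*pi**3).

(-1 + 6*pi**2)/(9*pi**3)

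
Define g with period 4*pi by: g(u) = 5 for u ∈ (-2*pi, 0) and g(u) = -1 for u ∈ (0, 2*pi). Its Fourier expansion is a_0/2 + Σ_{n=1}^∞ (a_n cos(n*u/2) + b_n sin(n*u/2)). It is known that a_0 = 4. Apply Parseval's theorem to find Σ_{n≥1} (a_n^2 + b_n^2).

Parseval: a_0^2/2 + Σ_{n≥1} (a_n^2+b_n^2) = (1/(2*pi)) ∫_{-2*pi}^{2*pi} g(u)^2 du = 26.
Subtract a_0^2/2 = 8: Σ (a_n^2+b_n^2) = 18.

18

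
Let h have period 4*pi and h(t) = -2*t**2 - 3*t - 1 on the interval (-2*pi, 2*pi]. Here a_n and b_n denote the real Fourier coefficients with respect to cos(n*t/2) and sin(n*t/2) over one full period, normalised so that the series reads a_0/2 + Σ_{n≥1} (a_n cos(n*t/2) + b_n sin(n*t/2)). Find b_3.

b_3 = (1/(2*pi)) ∫_{-2*pi}^{2*pi} h(t) sin(3*t/2) dt.
Integrating by parts twice (tabular method), an antiderivative of (-2*t**2 - 3*t - 1) sin(3*t/2) is 4*t**2*cos(3*t/2)/3 - 16*t*sin(3*t/2)/9 + 2*t*cos(3*t/2) - 4*sin(3*t/2)/3 - 14*cos(3*t/2)/27; evaluating from -2*pi to 2*pi: ∫_{-2*pi}^{2*pi} (-2*t**2 - 3*t - 1) sin(3*t/2) dt = (-16*pi**2/3 - 4*pi + 14/27) - (-16*pi**2/3 + 14/27 + 4*pi) = -8*pi.
Hence b_3 = (1/(2*pi))·(-8*pi) = -4.

-4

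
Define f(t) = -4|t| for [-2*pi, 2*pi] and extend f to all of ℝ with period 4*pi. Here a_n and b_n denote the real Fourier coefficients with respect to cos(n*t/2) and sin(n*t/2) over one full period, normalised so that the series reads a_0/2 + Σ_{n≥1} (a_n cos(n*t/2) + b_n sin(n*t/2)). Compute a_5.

32/(25*pi)

a_5 = (1/(2*pi)) ∫_{-2*pi}^{2*pi} f(t) cos(5*t/2) dt.
f is even and cos(5*t/2) is even, so the integrand is even and a_5 = 1/pi ∫_0^{2*pi} f(t) cos(5*t/2) dt.
Integrating by parts (boundary term plus one more integral), an antiderivative of (-4*t) cos(5*t/2) is -8*t*sin(5*t/2)/5 - 16*cos(5*t/2)/25; evaluating from 0 to 2*pi: ∫_{0}^{2*pi} (-4*t) cos(5*t/2) dt = (16/25) - (-16/25) = 32/25.
Hence a_5 = (1/pi)·(32/25) = 32/(25*pi).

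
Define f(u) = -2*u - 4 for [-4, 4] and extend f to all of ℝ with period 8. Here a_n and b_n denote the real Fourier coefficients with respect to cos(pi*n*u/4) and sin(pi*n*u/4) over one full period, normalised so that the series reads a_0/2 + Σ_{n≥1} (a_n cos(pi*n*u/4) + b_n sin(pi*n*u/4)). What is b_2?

b_2 = 1/4 ∫_{-4}^{4} f(u) sin(pi*u/2) du.
Integrating by parts (boundary term plus one more integral), an antiderivative of (-2*u - 4) sin(pi*u/2) is 4*u*cos(pi*u/2)/pi - 8*sin(pi*u/2)/pi**2 + 8*cos(pi*u/2)/pi; evaluating from -4 to 4: ∫_{-4}^{4} (-2*u - 4) sin(pi*u/2) du = (24/pi) - (-8/pi) = 32/pi.
Hence b_2 = (1/4)·(32/pi) = 8/pi.

8/pi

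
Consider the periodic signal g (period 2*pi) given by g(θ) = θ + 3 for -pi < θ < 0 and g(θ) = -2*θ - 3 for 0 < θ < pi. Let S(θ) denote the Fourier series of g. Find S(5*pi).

-3*pi/2

θ = 5*pi differs from θ = pi by 2 full period(s), and the series is 2*pi-periodic.
At θ = pi the one-sided limits are g(pi^-) = -2*pi - 3 and g(pi^+) = 3 - pi.
By Dirichlet's theorem the series converges to their average, [(-2*pi - 3) + (3 - pi)]/2 = -3*pi/2.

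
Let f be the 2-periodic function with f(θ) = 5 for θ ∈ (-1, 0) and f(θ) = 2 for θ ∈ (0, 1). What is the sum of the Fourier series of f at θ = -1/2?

f is continuous at θ = -1/2 with value 5, so the series converges to 5 there.

5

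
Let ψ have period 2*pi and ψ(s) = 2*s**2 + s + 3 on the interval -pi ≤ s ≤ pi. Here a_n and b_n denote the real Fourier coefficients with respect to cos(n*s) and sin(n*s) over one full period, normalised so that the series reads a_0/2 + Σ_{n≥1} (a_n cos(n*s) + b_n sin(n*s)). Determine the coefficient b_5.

b_5 = 1/pi ∫_{-pi}^{pi} ψ(s) sin(5*s) ds.
Integrating by parts twice (tabular method), an antiderivative of (2*s**2 + s + 3) sin(5*s) is -2*s**2*cos(5*s)/5 + 4*s*sin(5*s)/25 - s*cos(5*s)/5 + sin(5*s)/25 - 71*cos(5*s)/125; evaluating from -pi to pi: ∫_{-pi}^{pi} (2*s**2 + s + 3) sin(5*s) ds = (71/125 + pi/5 + 2*pi**2/5) - (-pi/5 + 71/125 + 2*pi**2/5) = 2*pi/5.
Hence b_5 = (1/pi)·(2*pi/5) = 2/5.

2/5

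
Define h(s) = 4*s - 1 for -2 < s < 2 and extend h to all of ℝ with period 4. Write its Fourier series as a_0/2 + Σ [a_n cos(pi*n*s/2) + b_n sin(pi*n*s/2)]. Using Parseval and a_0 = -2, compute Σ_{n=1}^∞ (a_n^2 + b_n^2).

128/3

Parseval: a_0^2/2 + Σ_{n≥1} (a_n^2+b_n^2) = 1/2 ∫_{-2}^{2} h(s)^2 ds = 134/3.
Subtract a_0^2/2 = 2: Σ (a_n^2+b_n^2) = 128/3.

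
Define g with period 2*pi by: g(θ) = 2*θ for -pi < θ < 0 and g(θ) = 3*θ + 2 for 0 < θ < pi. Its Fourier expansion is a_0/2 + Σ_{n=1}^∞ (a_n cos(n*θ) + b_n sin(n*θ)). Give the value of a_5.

a_5 = 1/pi ∫_{-pi}^{pi} g(θ) cos(5*θ) dθ.
Split the integral at the breakpoints.
Integrating by parts (boundary term plus one more integral), an antiderivative of (2*θ) cos(5*θ) is 2*θ*sin(5*θ)/5 + 2*cos(5*θ)/25; evaluating from -pi to 0: ∫_{-pi}^{0} (2*θ) cos(5*θ) dθ = (2/25) - (-2/25) = 4/25.
Integrating by parts (boundary term plus one more integral), an antiderivative of (3*θ + 2) cos(5*θ) is 3*θ*sin(5*θ)/5 + 2*sin(5*θ)/5 + 3*cos(5*θ)/25; evaluating from 0 to pi: ∫_{0}^{pi} (3*θ + 2) cos(5*θ) dθ = (-3/25) - (3/25) = -6/25.
Summing the pieces and multiplying by (1/pi) gives a_5 = -2/(25*pi).

-2/(25*pi)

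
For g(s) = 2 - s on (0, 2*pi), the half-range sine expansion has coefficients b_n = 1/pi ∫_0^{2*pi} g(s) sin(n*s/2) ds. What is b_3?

4*(2 - pi)/(3*pi)

b_3 = 1/pi ∫_0^{2*pi} (2 - s) sin(3*s/2) ds.
Integrating by parts (boundary term plus one more integral), an antiderivative of (2 - s) sin(3*s/2) is 2*s*cos(3*s/2)/3 - 4*sin(3*s/2)/9 - 4*cos(3*s/2)/3; evaluating from 0 to 2*pi: ∫_{0}^{2*pi} (2 - s) sin(3*s/2) ds = (4/3 - 4*pi/3) - (-4/3) = 8/3 - 4*pi/3.
Hence b_3 = (1/pi)·(8/3 - 4*pi/3) = 4*(2 - pi)/(3*pi).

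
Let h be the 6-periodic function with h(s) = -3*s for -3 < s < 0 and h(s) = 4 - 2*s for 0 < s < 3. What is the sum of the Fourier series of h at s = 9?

7/2

s = 9 differs from s = 3 by 1 full period(s), and the series is 6-periodic.
At s = 3 the one-sided limits are h(3^-) = -2 and h(3^+) = 9.
By Dirichlet's theorem the series converges to their average, [(-2) + (9)]/2 = 7/2.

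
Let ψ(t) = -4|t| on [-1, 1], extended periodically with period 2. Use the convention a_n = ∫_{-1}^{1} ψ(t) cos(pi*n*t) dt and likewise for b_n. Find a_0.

a_0 = ∫_{-1}^{1} ψ(t) dt = -4.

-4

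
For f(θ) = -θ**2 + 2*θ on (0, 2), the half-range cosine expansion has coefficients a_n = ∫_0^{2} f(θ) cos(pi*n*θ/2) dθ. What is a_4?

-1/pi**2

a_4 = ∫_0^{2} (-θ**2 + 2*θ) cos(2*pi*θ) dθ.
Integrating by parts twice (tabular method), an antiderivative of (-θ**2 + 2*θ) cos(2*pi*θ) is -θ**2*sin(2*pi*θ)/(2*pi) + θ*sin(2*pi*θ)/pi - θ*cos(2*pi*θ)/(2*pi**2) + sin(2*pi*θ)/(4*pi**3) + cos(2*pi*θ)/(2*pi**2); evaluating from 0 to 2: ∫_{0}^{2} (-θ**2 + 2*θ) cos(2*pi*θ) dθ = (-1/(2*pi**2)) - (1/(2*pi**2)) = -1/pi**2.
Hence a_4 = -1/pi**2.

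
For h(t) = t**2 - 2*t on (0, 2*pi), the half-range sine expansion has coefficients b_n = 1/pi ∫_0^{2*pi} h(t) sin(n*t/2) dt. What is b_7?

b_7 = 1/pi ∫_0^{2*pi} (t**2 - 2*t) sin(7*t/2) dt.
Integrating by parts twice (tabular method), an antiderivative of (t**2 - 2*t) sin(7*t/2) is -2*t**2*cos(7*t/2)/7 + 8*t*sin(7*t/2)/49 + 4*t*cos(7*t/2)/7 - 8*sin(7*t/2)/49 + 16*cos(7*t/2)/343; evaluating from 0 to 2*pi: ∫_{0}^{2*pi} (t**2 - 2*t) sin(7*t/2) dt = (-8*pi/7 - 16/343 + 8*pi**2/7) - (16/343) = -8*pi/7 - 32/343 + 8*pi**2/7.
Hence b_7 = (1/pi)·(-8*pi/7 - 32/343 + 8*pi**2/7) = 8*(-49*pi - 4 + 49*pi**2)/(343*pi).

8*(-49*pi - 4 + 49*pi**2)/(343*pi)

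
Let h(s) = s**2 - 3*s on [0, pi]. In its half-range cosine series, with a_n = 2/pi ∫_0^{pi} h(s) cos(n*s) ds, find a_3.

a_3 = 2/pi ∫_0^{pi} (s**2 - 3*s) cos(3*s) ds.
Integrating by parts twice (tabular method), an antiderivative of (s**2 - 3*s) cos(3*s) is s**2*sin(3*s)/3 - s*sin(3*s) + 2*s*cos(3*s)/9 - 2*sin(3*s)/27 - cos(3*s)/3; evaluating from 0 to pi: ∫_{0}^{pi} (s**2 - 3*s) cos(3*s) ds = (1/3 - 2*pi/9) - (-1/3) = 2/3 - 2*pi/9.
Hence a_3 = (2/pi)·(2/3 - 2*pi/9) = 4*(3 - pi)/(9*pi).

4*(3 - pi)/(9*pi)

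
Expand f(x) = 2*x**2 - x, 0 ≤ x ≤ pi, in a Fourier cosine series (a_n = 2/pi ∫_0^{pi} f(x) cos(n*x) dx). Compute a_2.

a_2 = 2/pi ∫_0^{pi} (2*x**2 - x) cos(2*x) dx.
Integrating by parts twice (tabular method), an antiderivative of (2*x**2 - x) cos(2*x) is x**2*sin(2*x) - x*sin(2*x)/2 + x*cos(2*x) - sin(2*x)/2 - cos(2*x)/4; evaluating from 0 to pi: ∫_{0}^{pi} (2*x**2 - x) cos(2*x) dx = (-1/4 + pi) - (-1/4) = pi.
Hence a_2 = (2/pi)·(pi) = 2.

2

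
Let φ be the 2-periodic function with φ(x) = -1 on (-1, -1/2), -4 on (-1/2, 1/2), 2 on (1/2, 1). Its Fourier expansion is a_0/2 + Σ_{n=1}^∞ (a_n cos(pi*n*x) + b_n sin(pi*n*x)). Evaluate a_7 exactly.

a_7 = ∫_{-1}^{1} φ(x) cos(7*pi*x) dx.
Split the integral at the breakpoints.
Directly, an antiderivative of (-1) cos(7*pi*x) is -sin(7*pi*x)/(7*pi); evaluating from -1 to -1/2: ∫_{-1}^{-1/2} (-1) cos(7*pi*x) dx = (-1/(7*pi)) - (0) = -1/(7*pi).
Directly, an antiderivative of (-4) cos(7*pi*x) is -4*sin(7*pi*x)/(7*pi); evaluating from -1/2 to 1/2: ∫_{-1/2}^{1/2} (-4) cos(7*pi*x) dx = (4/(7*pi)) - (-4/(7*pi)) = 8/(7*pi).
Directly, an antiderivative of (2) cos(7*pi*x) is 2*sin(7*pi*x)/(7*pi); evaluating from 1/2 to 1: ∫_{1/2}^{1} (2) cos(7*pi*x) dx = (0) - (-2/(7*pi)) = 2/(7*pi).
Summing the pieces gives a_7 = 9/(7*pi).

9/(7*pi)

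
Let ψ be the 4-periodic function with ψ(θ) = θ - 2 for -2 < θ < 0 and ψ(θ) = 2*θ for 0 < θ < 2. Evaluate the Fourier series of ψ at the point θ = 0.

-1

At θ = 0 the one-sided limits are ψ(0^-) = -2 and ψ(0^+) = 0.
By Dirichlet's theorem the series converges to their average, [(-2) + (0)]/2 = -1.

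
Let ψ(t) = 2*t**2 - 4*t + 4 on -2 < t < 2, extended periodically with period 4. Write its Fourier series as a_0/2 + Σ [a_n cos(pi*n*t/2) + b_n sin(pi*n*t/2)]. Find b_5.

b_5 = 1/2 ∫_{-2}^{2} ψ(t) sin(5*pi*t/2) dt.
Integrating by parts twice (tabular method), an antiderivative of (2*t**2 - 4*t + 4) sin(5*pi*t/2) is -4*t**2*cos(5*pi*t/2)/(5*pi) + 16*t*sin(5*pi*t/2)/(25*pi**2) + 8*t*cos(5*pi*t/2)/(5*pi) - 16*sin(5*pi*t/2)/(25*pi**2) - 8*cos(5*pi*t/2)/(5*pi) + 32*cos(5*pi*t/2)/(125*pi**3); evaluating from -2 to 2: ∫_{-2}^{2} (2*t**2 - 4*t + 4) sin(5*pi*t/2) dt = (8*(-4 + 25*pi**2)/(125*pi**3)) - (-32/(125*pi**3) + 8/pi) = -32/(5*pi).
Hence b_5 = (1/2)·(-32/(5*pi)) = -16/(5*pi).

-16/(5*pi)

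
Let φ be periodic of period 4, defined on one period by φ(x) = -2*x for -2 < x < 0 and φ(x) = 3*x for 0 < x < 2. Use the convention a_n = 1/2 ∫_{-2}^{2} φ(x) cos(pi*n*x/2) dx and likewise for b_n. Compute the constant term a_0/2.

a_0 = 1/2 ∫_{-2}^{2} φ(x) dx = 1/2 · (10) = 5.
So the constant term a_0/2 = 5/2.

5/2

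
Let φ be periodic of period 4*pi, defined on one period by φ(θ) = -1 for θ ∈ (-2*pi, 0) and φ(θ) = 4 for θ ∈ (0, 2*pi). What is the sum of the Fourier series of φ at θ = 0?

3/2

At θ = 0 the one-sided limits are φ(0^-) = -1 and φ(0^+) = 4.
By Dirichlet's theorem the series converges to their average, [(-1) + (4)]/2 = 3/2.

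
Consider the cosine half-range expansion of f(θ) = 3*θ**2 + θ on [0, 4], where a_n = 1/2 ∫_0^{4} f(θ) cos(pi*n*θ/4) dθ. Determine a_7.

a_7 = 1/2 ∫_0^{4} (3*θ**2 + θ) cos(7*pi*θ/4) dθ.
Integrating by parts twice (tabular method), an antiderivative of (3*θ**2 + θ) cos(7*pi*θ/4) is 12*θ**2*sin(7*pi*θ/4)/(7*pi) + 4*θ*sin(7*pi*θ/4)/(7*pi) + 96*θ*cos(7*pi*θ/4)/(49*pi**2) - 384*sin(7*pi*θ/4)/(343*pi**3) + 16*cos(7*pi*θ/4)/(49*pi**2); evaluating from 0 to 4: ∫_{0}^{4} (3*θ**2 + θ) cos(7*pi*θ/4) dθ = (-400/(49*pi**2)) - (16/(49*pi**2)) = -416/(49*pi**2).
Hence a_7 = (1/2)·(-416/(49*pi**2)) = -208/(49*pi**2).

-208/(49*pi**2)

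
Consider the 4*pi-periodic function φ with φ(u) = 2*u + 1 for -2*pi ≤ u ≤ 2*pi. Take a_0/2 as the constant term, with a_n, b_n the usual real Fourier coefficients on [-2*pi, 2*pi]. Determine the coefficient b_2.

b_2 = (1/(2*pi)) ∫_{-2*pi}^{2*pi} φ(u) sin(u) du.
Integrating by parts (boundary term plus one more integral), an antiderivative of (2*u + 1) sin(u) is -2*u*cos(u) + 2*sin(u) - cos(u); evaluating from -2*pi to 2*pi: ∫_{-2*pi}^{2*pi} (2*u + 1) sin(u) du = (-4*pi - 1) - (-1 + 4*pi) = -8*pi.
Hence b_2 = (1/(2*pi))·(-8*pi) = -4.

-4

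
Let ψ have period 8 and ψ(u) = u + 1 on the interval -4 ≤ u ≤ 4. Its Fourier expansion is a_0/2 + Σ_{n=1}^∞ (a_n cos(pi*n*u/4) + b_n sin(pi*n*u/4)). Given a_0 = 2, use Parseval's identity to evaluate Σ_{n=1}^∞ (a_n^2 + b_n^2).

Parseval: a_0^2/2 + Σ_{n≥1} (a_n^2+b_n^2) = 1/4 ∫_{-4}^{4} ψ(u)^2 du = 38/3.
Subtract a_0^2/2 = 2: Σ (a_n^2+b_n^2) = 32/3.

32/3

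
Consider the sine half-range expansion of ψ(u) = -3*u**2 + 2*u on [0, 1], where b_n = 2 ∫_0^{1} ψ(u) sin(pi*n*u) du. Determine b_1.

b_1 = 2 ∫_0^{1} (-3*u**2 + 2*u) sin(pi*u) du.
Integrating by parts twice (tabular method), an antiderivative of (-3*u**2 + 2*u) sin(pi*u) is 3*u**2*cos(pi*u)/pi - 6*u*sin(pi*u)/pi**2 - 2*u*cos(pi*u)/pi + 2*sin(pi*u)/pi**2 - 6*cos(pi*u)/pi**3; evaluating from 0 to 1: ∫_{0}^{1} (-3*u**2 + 2*u) sin(pi*u) du = ((6 - pi**2)/pi**3) - (-6/pi**3) = (12 - pi**2)/pi**3.
Hence b_1 = 2·((12 - pi**2)/pi**3) = -2/pi + 24/pi**3.

-2/pi + 24/pi**3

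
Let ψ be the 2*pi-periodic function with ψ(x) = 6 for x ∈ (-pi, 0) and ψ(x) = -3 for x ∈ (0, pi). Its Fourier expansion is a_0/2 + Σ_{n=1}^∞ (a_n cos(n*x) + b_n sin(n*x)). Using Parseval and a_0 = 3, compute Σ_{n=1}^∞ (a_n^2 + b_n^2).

Parseval: a_0^2/2 + Σ_{n≥1} (a_n^2+b_n^2) = 1/pi ∫_{-pi}^{pi} ψ(x)^2 dx = 45.
Subtract a_0^2/2 = 9/2: Σ (a_n^2+b_n^2) = 81/2.

81/2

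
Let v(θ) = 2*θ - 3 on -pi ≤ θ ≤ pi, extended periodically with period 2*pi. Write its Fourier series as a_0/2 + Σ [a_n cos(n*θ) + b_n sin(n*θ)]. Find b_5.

4/5

b_5 = 1/pi ∫_{-pi}^{pi} v(θ) sin(5*θ) dθ.
Integrating by parts (boundary term plus one more integral), an antiderivative of (2*θ - 3) sin(5*θ) is -2*θ*cos(5*θ)/5 + 2*sin(5*θ)/25 + 3*cos(5*θ)/5; evaluating from -pi to pi: ∫_{-pi}^{pi} (2*θ - 3) sin(5*θ) dθ = (-3/5 + 2*pi/5) - (-2*pi/5 - 3/5) = 4*pi/5.
Hence b_5 = (1/pi)·(4*pi/5) = 4/5.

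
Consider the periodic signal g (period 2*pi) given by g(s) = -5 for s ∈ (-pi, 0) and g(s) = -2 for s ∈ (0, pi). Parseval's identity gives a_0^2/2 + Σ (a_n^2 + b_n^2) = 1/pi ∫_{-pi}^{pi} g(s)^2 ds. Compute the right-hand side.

1/pi ∫_{-pi}^{pi} g(s)^2 ds = 1/pi · (29*pi) = 29.

29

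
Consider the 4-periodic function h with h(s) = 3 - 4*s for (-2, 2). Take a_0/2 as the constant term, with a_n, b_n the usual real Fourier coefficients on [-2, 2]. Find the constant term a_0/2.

a_0 = 1/2 ∫_{-2}^{2} h(s) ds = 1/2 · (12) = 6.
So the constant term a_0/2 = 3.

3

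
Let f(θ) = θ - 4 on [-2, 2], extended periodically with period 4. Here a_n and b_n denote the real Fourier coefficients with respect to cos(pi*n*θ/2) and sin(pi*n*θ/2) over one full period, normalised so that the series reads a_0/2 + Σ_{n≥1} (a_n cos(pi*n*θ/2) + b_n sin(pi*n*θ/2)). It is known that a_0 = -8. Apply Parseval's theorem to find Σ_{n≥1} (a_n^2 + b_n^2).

8/3

Parseval: a_0^2/2 + Σ_{n≥1} (a_n^2+b_n^2) = 1/2 ∫_{-2}^{2} f(θ)^2 dθ = 104/3.
Subtract a_0^2/2 = 32: Σ (a_n^2+b_n^2) = 8/3.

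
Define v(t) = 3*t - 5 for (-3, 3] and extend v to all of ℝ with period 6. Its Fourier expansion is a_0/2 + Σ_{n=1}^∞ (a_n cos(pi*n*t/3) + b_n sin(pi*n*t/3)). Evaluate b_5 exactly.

b_5 = 1/3 ∫_{-3}^{3} v(t) sin(5*pi*t/3) dt.
Integrating by parts (boundary term plus one more integral), an antiderivative of (3*t - 5) sin(5*pi*t/3) is -9*t*cos(5*pi*t/3)/(5*pi) + 27*sin(5*pi*t/3)/(25*pi**2) + 3*cos(5*pi*t/3)/pi; evaluating from -3 to 3: ∫_{-3}^{3} (3*t - 5) sin(5*pi*t/3) dt = (12/(5*pi)) - (-42/(5*pi)) = 54/(5*pi).
Hence b_5 = (1/3)·(54/(5*pi)) = 18/(5*pi).

18/(5*pi)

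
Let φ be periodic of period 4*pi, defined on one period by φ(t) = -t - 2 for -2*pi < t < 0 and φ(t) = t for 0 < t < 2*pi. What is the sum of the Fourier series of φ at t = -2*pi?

At t = -2*pi the one-sided limits are φ(-2*pi^-) = 2*pi and φ(-2*pi^+) = -2 + 2*pi.
By Dirichlet's theorem the series converges to their average, [(2*pi) + (-2 + 2*pi)]/2 = -1 + 2*pi.

-1 + 2*pi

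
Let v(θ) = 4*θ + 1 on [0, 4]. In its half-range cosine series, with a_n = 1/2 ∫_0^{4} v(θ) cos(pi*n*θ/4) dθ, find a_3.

a_3 = 1/2 ∫_0^{4} (4*θ + 1) cos(3*pi*θ/4) dθ.
Integrating by parts (boundary term plus one more integral), an antiderivative of (4*θ + 1) cos(3*pi*θ/4) is 16*θ*sin(3*pi*θ/4)/(3*pi) + 4*sin(3*pi*θ/4)/(3*pi) + 64*cos(3*pi*θ/4)/(9*pi**2); evaluating from 0 to 4: ∫_{0}^{4} (4*θ + 1) cos(3*pi*θ/4) dθ = (-64/(9*pi**2)) - (64/(9*pi**2)) = -128/(9*pi**2).
Hence a_3 = (1/2)·(-128/(9*pi**2)) = -64/(9*pi**2).

-64/(9*pi**2)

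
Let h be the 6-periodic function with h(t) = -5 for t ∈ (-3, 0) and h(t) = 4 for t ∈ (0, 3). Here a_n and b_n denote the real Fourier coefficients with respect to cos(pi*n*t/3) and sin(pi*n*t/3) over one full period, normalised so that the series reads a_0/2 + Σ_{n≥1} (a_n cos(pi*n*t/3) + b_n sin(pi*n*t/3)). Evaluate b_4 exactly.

0

b_4 = 1/3 ∫_{-3}^{3} h(t) sin(4*pi*t/3) dt.
Split the integral at the breakpoints.
Directly, an antiderivative of (-5) sin(4*pi*t/3) is 15*cos(4*pi*t/3)/(4*pi); evaluating from -3 to 0: ∫_{-3}^{0} (-5) sin(4*pi*t/3) dt = (15/(4*pi)) - (15/(4*pi)) = 0.
Directly, an antiderivative of (4) sin(4*pi*t/3) is -3*cos(4*pi*t/3)/pi; evaluating from 0 to 3: ∫_{0}^{3} (4) sin(4*pi*t/3) dt = (-3/pi) - (-3/pi) = 0.
Summing the pieces and multiplying by (1/3) gives b_4 = 0.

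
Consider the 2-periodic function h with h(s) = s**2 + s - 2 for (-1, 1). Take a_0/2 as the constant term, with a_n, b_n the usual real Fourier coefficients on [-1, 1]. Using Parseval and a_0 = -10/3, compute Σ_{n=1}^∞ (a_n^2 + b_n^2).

Parseval: a_0^2/2 + Σ_{n≥1} (a_n^2+b_n^2) = ∫_{-1}^{1} h(s)^2 ds = 32/5.
Subtract a_0^2/2 = 50/9: Σ (a_n^2+b_n^2) = 38/45.

38/45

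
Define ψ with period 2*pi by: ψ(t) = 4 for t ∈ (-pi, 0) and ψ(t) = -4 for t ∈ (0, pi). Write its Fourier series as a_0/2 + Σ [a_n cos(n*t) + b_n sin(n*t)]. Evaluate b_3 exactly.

-16/(3*pi)

b_3 = 1/pi ∫_{-pi}^{pi} ψ(t) sin(3*t) dt.
ψ is odd and sin(3*t) is odd, so the integrand is even and b_3 = 2/pi ∫_0^{pi} ψ(t) sin(3*t) dt.
Directly, an antiderivative of (-4) sin(3*t) is 4*cos(3*t)/3; evaluating from 0 to pi: ∫_{0}^{pi} (-4) sin(3*t) dt = (-4/3) - (4/3) = -8/3.
Hence b_3 = (2/pi)·(-8/3) = -16/(3*pi).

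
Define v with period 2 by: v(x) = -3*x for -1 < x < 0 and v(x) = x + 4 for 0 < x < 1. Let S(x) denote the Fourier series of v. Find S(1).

x = 1 differs from x = -1 by 1 full period(s), and the series is 2-periodic.
At x = -1 the one-sided limits are v(-1^-) = 5 and v(-1^+) = 3.
By Dirichlet's theorem the series converges to their average, [(5) + (3)]/2 = 4.

4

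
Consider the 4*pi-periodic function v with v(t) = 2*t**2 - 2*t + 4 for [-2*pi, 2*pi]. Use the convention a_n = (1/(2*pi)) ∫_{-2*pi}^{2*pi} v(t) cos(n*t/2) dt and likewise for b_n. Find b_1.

-8

b_1 = (1/(2*pi)) ∫_{-2*pi}^{2*pi} v(t) sin(t/2) dt.
Integrating by parts twice (tabular method), an antiderivative of (2*t**2 - 2*t + 4) sin(t/2) is -4*t**2*cos(t/2) + 16*t*sin(t/2) + 4*t*cos(t/2) - 8*sin(t/2) + 24*cos(t/2); evaluating from -2*pi to 2*pi: ∫_{-2*pi}^{2*pi} (2*t**2 - 2*t + 4) sin(t/2) dt = (-8*pi - 24 + 16*pi**2) - (-24 + 8*pi + 16*pi**2) = -16*pi.
Hence b_1 = (1/(2*pi))·(-16*pi) = -8.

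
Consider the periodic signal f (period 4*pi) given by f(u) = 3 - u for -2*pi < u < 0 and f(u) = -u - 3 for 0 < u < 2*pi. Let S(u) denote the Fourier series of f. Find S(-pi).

3 + pi

f is continuous at u = -pi with value 3 + pi, so the series converges to 3 + pi there.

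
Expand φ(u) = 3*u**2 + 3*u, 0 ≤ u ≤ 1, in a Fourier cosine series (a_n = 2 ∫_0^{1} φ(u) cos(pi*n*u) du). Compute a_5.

a_5 = 2 ∫_0^{1} (3*u**2 + 3*u) cos(5*pi*u) du.
Integrating by parts twice (tabular method), an antiderivative of (3*u**2 + 3*u) cos(5*pi*u) is 3*u**2*sin(5*pi*u)/(5*pi) + 3*u*sin(5*pi*u)/(5*pi) + 6*u*cos(5*pi*u)/(25*pi**2) - 6*sin(5*pi*u)/(125*pi**3) + 3*cos(5*pi*u)/(25*pi**2); evaluating from 0 to 1: ∫_{0}^{1} (3*u**2 + 3*u) cos(5*pi*u) du = (-9/(25*pi**2)) - (3/(25*pi**2)) = -12/(25*pi**2).
Hence a_5 = 2·(-12/(25*pi**2)) = -24/(25*pi**2).

-24/(25*pi**2)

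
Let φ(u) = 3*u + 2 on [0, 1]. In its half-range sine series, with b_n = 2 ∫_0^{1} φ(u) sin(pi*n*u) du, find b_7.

2/pi

b_7 = 2 ∫_0^{1} (3*u + 2) sin(7*pi*u) du.
Integrating by parts (boundary term plus one more integral), an antiderivative of (3*u + 2) sin(7*pi*u) is -3*u*cos(7*pi*u)/(7*pi) + 3*sin(7*pi*u)/(49*pi**2) - 2*cos(7*pi*u)/(7*pi); evaluating from 0 to 1: ∫_{0}^{1} (3*u + 2) sin(7*pi*u) du = (5/(7*pi)) - (-2/(7*pi)) = 1/pi.
Hence b_7 = 2·(1/pi) = 2/pi.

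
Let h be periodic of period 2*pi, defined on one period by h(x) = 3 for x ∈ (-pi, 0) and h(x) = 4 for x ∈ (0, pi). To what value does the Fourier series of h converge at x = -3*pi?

x = -3*pi differs from x = -pi by -1 full period(s), and the series is 2*pi-periodic.
At x = -pi the one-sided limits are h(-pi^-) = 4 and h(-pi^+) = 3.
By Dirichlet's theorem the series converges to their average, [(4) + (3)]/2 = 7/2.

7/2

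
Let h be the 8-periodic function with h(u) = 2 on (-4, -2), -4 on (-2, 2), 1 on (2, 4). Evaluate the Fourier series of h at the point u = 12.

3/2

u = 12 differs from u = -4 by 2 full period(s), and the series is 8-periodic.
At u = -4 the one-sided limits are h(-4^-) = 1 and h(-4^+) = 2.
By Dirichlet's theorem the series converges to their average, [(1) + (2)]/2 = 3/2.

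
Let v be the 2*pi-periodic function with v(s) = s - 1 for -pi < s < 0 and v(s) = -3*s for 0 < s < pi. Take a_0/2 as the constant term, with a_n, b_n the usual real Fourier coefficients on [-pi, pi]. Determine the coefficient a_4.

a_4 = 1/pi ∫_{-pi}^{pi} v(s) cos(4*s) ds.
Split the integral at the breakpoints.
Integrating by parts (boundary term plus one more integral), an antiderivative of (s - 1) cos(4*s) is s*sin(4*s)/4 - sin(4*s)/4 + cos(4*s)/16; evaluating from -pi to 0: ∫_{-pi}^{0} (s - 1) cos(4*s) ds = (1/16) - (1/16) = 0.
Integrating by parts (boundary term plus one more integral), an antiderivative of (-3*s) cos(4*s) is -3*s*sin(4*s)/4 - 3*cos(4*s)/16; evaluating from 0 to pi: ∫_{0}^{pi} (-3*s) cos(4*s) ds = (-3/16) - (-3/16) = 0.
Summing the pieces and multiplying by (1/pi) gives a_4 = 0.

0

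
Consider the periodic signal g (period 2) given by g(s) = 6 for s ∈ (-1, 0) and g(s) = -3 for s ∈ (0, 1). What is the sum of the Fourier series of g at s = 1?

s = 1 differs from s = -1 by 1 full period(s), and the series is 2-periodic.
At s = -1 the one-sided limits are g(-1^-) = -3 and g(-1^+) = 6.
By Dirichlet's theorem the series converges to their average, [(-3) + (6)]/2 = 3/2.

3/2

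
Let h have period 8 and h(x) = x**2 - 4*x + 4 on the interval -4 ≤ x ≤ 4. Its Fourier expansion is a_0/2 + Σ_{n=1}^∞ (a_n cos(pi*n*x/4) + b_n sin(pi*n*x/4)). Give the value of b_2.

16/pi

b_2 = 1/4 ∫_{-4}^{4} h(x) sin(pi*x/2) dx.
Integrating by parts twice (tabular method), an antiderivative of (x**2 - 4*x + 4) sin(pi*x/2) is -2*x**2*cos(pi*x/2)/pi + 8*x*sin(pi*x/2)/pi**2 + 8*x*cos(pi*x/2)/pi - 16*sin(pi*x/2)/pi**2 - 8*cos(pi*x/2)/pi + 16*cos(pi*x/2)/pi**3; evaluating from -4 to 4: ∫_{-4}^{4} (x**2 - 4*x + 4) sin(pi*x/2) dx = (-8/pi + 16/pi**3) - (-72/pi + 16/pi**3) = 64/pi.
Hence b_2 = (1/4)·(64/pi) = 16/pi.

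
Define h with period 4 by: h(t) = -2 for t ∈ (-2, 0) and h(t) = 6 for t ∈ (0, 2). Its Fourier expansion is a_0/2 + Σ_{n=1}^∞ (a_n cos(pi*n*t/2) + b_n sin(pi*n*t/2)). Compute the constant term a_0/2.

a_0 = 1/2 ∫_{-2}^{2} h(t) dt = 1/2 · (8) = 4.
So the constant term a_0/2 = 2.

2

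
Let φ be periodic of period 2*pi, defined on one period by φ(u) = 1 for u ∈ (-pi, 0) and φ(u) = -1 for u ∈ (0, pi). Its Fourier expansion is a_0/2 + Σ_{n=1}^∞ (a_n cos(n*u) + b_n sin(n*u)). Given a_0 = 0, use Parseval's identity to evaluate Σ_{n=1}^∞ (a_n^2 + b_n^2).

Parseval: a_0^2/2 + Σ_{n≥1} (a_n^2+b_n^2) = 1/pi ∫_{-pi}^{pi} φ(u)^2 du = 2.
Subtract a_0^2/2 = 0: Σ (a_n^2+b_n^2) = 2.

2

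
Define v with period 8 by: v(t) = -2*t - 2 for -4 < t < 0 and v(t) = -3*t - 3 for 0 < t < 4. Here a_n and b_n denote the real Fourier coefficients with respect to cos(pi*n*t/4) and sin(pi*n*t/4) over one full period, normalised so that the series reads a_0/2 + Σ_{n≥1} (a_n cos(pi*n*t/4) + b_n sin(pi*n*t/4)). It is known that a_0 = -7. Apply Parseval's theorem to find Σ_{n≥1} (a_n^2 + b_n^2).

467/6

Parseval: a_0^2/2 + Σ_{n≥1} (a_n^2+b_n^2) = 1/4 ∫_{-4}^{4} v(t)^2 dt = 307/3.
Subtract a_0^2/2 = 49/2: Σ (a_n^2+b_n^2) = 467/6.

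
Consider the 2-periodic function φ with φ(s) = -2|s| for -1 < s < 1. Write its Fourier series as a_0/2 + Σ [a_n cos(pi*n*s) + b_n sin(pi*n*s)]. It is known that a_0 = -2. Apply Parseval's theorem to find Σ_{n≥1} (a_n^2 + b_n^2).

Parseval: a_0^2/2 + Σ_{n≥1} (a_n^2+b_n^2) = ∫_{-1}^{1} φ(s)^2 ds = 8/3.
Subtract a_0^2/2 = 2: Σ (a_n^2+b_n^2) = 2/3.

2/3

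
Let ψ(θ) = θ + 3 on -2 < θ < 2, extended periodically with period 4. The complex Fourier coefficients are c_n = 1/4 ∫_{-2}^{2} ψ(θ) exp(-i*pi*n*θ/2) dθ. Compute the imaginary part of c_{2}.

Since ψ is real-valued, Im(c_{2}) = -1/4 ∫_{-2}^{2} ψ(θ) sin(pi*θ) dθ = -b_{2}/2.
Integrating by parts (boundary term plus one more integral), an antiderivative of (θ + 3) sin(pi*θ) is -θ*cos(pi*θ)/pi + sin(pi*θ)/pi**2 - 3*cos(pi*θ)/pi; evaluating from -2 to 2: ∫_{-2}^{2} (θ + 3) sin(pi*θ) dθ = (-5/pi) - (-1/pi) = -4/pi.
Hence Im(c_{2}) = (-1/4)·(-4/pi) = 1/pi.

1/pi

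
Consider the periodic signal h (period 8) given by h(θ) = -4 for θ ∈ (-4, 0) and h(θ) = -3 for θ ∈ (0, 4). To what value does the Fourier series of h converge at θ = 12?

-7/2

θ = 12 differs from θ = 4 by 1 full period(s), and the series is 8-periodic.
At θ = 4 the one-sided limits are h(4^-) = -3 and h(4^+) = -4.
By Dirichlet's theorem the series converges to their average, [(-3) + (-4)]/2 = -7/2.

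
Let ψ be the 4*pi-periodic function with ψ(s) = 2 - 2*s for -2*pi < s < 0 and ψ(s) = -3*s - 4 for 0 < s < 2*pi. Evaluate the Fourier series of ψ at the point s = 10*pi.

s = 10*pi differs from s = 2*pi by 2 full period(s), and the series is 4*pi-periodic.
At s = 2*pi the one-sided limits are ψ(2*pi^-) = -6*pi - 4 and ψ(2*pi^+) = 2 + 4*pi.
By Dirichlet's theorem the series converges to their average, [(-6*pi - 4) + (2 + 4*pi)]/2 = -pi - 1.

-pi - 1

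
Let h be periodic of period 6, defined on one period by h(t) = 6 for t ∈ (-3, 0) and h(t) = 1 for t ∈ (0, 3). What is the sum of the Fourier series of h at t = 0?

7/2

At t = 0 the one-sided limits are h(0^-) = 6 and h(0^+) = 1.
By Dirichlet's theorem the series converges to their average, [(6) + (1)]/2 = 7/2.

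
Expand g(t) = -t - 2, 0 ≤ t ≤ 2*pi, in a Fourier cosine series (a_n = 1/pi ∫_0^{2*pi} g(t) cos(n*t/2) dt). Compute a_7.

8/(49*pi)

a_7 = 1/pi ∫_0^{2*pi} (-t - 2) cos(7*t/2) dt.
Integrating by parts (boundary term plus one more integral), an antiderivative of (-t - 2) cos(7*t/2) is -2*t*sin(7*t/2)/7 - 4*sin(7*t/2)/7 - 4*cos(7*t/2)/49; evaluating from 0 to 2*pi: ∫_{0}^{2*pi} (-t - 2) cos(7*t/2) dt = (4/49) - (-4/49) = 8/49.
Hence a_7 = (1/pi)·(8/49) = 8/(49*pi).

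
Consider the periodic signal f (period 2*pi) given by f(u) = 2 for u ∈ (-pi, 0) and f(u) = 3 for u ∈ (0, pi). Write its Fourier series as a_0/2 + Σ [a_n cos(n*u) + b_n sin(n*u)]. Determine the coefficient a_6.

a_6 = 1/pi ∫_{-pi}^{pi} f(u) cos(6*u) du.
Split the integral at the breakpoints.
Directly, an antiderivative of (2) cos(6*u) is sin(6*u)/3; evaluating from -pi to 0: ∫_{-pi}^{0} (2) cos(6*u) du = (0) - (0) = 0.
Directly, an antiderivative of (3) cos(6*u) is sin(6*u)/2; evaluating from 0 to pi: ∫_{0}^{pi} (3) cos(6*u) du = (0) - (0) = 0.
Summing the pieces and multiplying by (1/pi) gives a_6 = 0.

0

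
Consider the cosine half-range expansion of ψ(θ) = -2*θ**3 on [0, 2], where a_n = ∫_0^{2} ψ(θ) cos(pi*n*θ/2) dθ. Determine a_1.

96*(-4 + pi**2)/pi**4

a_1 = ∫_0^{2} (-2*θ**3) cos(pi*θ/2) dθ.
Integrating by parts three times (tabular method), an antiderivative of (-2*θ**3) cos(pi*θ/2) is -4*θ**3*sin(pi*θ/2)/pi - 24*θ**2*cos(pi*θ/2)/pi**2 + 96*θ*sin(pi*θ/2)/pi**3 + 192*cos(pi*θ/2)/pi**4; evaluating from 0 to 2: ∫_{0}^{2} (-2*θ**3) cos(pi*θ/2) dθ = (96*(-2 + pi**2)/pi**4) - (192/pi**4) = 96*(-4 + pi**2)/pi**4.
Hence a_1 = 96*(-4 + pi**2)/pi**4.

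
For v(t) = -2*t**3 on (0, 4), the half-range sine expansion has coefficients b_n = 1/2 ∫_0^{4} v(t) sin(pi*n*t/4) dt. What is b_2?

b_2 = 1/2 ∫_0^{4} (-2*t**3) sin(pi*t/2) dt.
Integrating by parts three times (tabular method), an antiderivative of (-2*t**3) sin(pi*t/2) is 4*t**3*cos(pi*t/2)/pi - 24*t**2*sin(pi*t/2)/pi**2 - 96*t*cos(pi*t/2)/pi**3 + 192*sin(pi*t/2)/pi**4; evaluating from 0 to 4: ∫_{0}^{4} (-2*t**3) sin(pi*t/2) dt = (-384/pi**3 + 256/pi) - (0) = -384/pi**3 + 256/pi.
Hence b_2 = (1/2)·(-384/pi**3 + 256/pi) = -192/pi**3 + 128/pi.

-192/pi**3 + 128/pi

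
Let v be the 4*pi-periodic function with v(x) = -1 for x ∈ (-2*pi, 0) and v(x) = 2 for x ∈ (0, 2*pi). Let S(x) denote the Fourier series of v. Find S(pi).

2

v is continuous at x = pi with value 2, so the series converges to 2 there.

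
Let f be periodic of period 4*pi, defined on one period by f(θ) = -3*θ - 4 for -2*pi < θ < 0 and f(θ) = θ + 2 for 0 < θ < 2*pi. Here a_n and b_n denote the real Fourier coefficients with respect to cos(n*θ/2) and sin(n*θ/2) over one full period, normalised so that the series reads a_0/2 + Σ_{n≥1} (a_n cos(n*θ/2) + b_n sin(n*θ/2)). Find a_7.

a_7 = (1/(2*pi)) ∫_{-2*pi}^{2*pi} f(θ) cos(7*θ/2) dθ.
Split the integral at the breakpoints.
Integrating by parts (boundary term plus one more integral), an antiderivative of (-3*θ - 4) cos(7*θ/2) is -6*θ*sin(7*θ/2)/7 - 8*sin(7*θ/2)/7 - 12*cos(7*θ/2)/49; evaluating from -2*pi to 0: ∫_{-2*pi}^{0} (-3*θ - 4) cos(7*θ/2) dθ = (-12/49) - (12/49) = -24/49.
Integrating by parts (boundary term plus one more integral), an antiderivative of (θ + 2) cos(7*θ/2) is 2*θ*sin(7*θ/2)/7 + 4*sin(7*θ/2)/7 + 4*cos(7*θ/2)/49; evaluating from 0 to 2*pi: ∫_{0}^{2*pi} (θ + 2) cos(7*θ/2) dθ = (-4/49) - (4/49) = -8/49.
Summing the pieces and multiplying by (1/(2*pi)) gives a_7 = -16/(49*pi).

-16/(49*pi)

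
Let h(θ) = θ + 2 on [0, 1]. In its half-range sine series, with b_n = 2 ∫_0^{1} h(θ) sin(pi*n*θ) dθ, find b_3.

10/(3*pi)

b_3 = 2 ∫_0^{1} (θ + 2) sin(3*pi*θ) dθ.
Integrating by parts (boundary term plus one more integral), an antiderivative of (θ + 2) sin(3*pi*θ) is -θ*cos(3*pi*θ)/(3*pi) + sin(3*pi*θ)/(9*pi**2) - 2*cos(3*pi*θ)/(3*pi); evaluating from 0 to 1: ∫_{0}^{1} (θ + 2) sin(3*pi*θ) dθ = (1/pi) - (-2/(3*pi)) = 5/(3*pi).
Hence b_3 = 2·(5/(3*pi)) = 10/(3*pi).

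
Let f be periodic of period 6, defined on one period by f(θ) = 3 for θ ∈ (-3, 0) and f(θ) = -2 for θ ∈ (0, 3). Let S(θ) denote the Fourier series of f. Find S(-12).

θ = -12 differs from θ = 0 by -2 full period(s), and the series is 6-periodic.
At θ = 0 the one-sided limits are f(0^-) = 3 and f(0^+) = -2.
By Dirichlet's theorem the series converges to their average, [(3) + (-2)]/2 = 1/2.

1/2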